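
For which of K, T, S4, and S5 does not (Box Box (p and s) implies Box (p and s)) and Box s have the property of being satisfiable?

T-tableau for the formula:
1. not (Box Box (p and s) implies Box (p and s)) and Box s, w0
2. not (Box Box (p and s) implies Box (p and s)), w0   [and-rule on 1]
3. Box s, w0   [and-rule on 1]
4. Box Box (p and s), w0   [neg-implies-rule on 2]
5. not Box (p and s), w0   [neg-implies-rule on 2]
6. s, w0   [Box-rule on 3 via w0Rw0]
7. Box (p and s), w0   [Box-rule on 4 via w0Rw0]
8. p and s, w0   [Box-rule on 7 via w0Rw0]
9. p, w0   [and-rule on 8]
10. not (p and s), w1   [neg-Box-rule on 5: fresh world w1, w0Rw1]
11. s, w1   [Box-rule on 3 via w0Rw1]
12. Box (p and s), w1   [Box-rule on 4 via w0Rw1]
13. p and s, w1   [Box-rule on 7 via w0Rw1]
14. p, w1   [and-rule on 13]
15. not s, w1   [neg-and-rule on 10 (branches; this branch)]
Accessibility: w0Rw0, w0Rw1, w1Rw1
Branch closes: s and not s both at w1.
Every branch closes (one shown): unsatisfiable in T, hence also in S4, S5 (every S4/S5-frame is a T-frame).
K-tableau for the formula:
1. not (Box Box (p and s) implies Box (p and s)) and Box s, w0
2. not (Box Box (p and s) implies Box (p and s)), w0   [and-rule on 1]
3. Box s, w0   [and-rule on 1]
4. Box Box (p and s), w0   [neg-implies-rule on 2]
5. not Box (p and s), w0   [neg-implies-rule on 2]
6. not (p and s), w1   [neg-Box-rule on 5: fresh world w1, w0Rw1]
7. s, w1   [Box-rule on 3 via w0Rw1]
8. Box (p and s), w1   [Box-rule on 4 via w0Rw1]
9. not p, w1   [neg-and-rule on 6 (branches; this branch)]
Accessibility: w0Rw1
Complete open branch: satisfiable in K.

K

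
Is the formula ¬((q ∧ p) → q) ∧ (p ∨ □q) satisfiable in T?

No, unsatisfiable

1. ¬((q ∧ p) → q) ∧ (p ∨ □q), 0
2. ¬((q ∧ p) → q), 0
3. p ∨ □q, 0
4. q ∧ p, 0
5. ¬q, 0
6. q, 0
7. p, 0
Accessibility: 0R0
Branch closes: q and ¬q both at 0.
Every branch closes; the branch above is one of them.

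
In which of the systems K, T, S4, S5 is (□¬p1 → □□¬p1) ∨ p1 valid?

S4, S5

S4-tableau for the negation ¬((□¬p1 → □□¬p1) ∨ p1):
1. ¬((□¬p1 → □□¬p1) ∨ p1), w0
2. ¬(□¬p1 → □□¬p1), w0   [¬∨-rule on 1]
3. ¬p1, w0   [¬∨-rule on 1]
4. □¬p1, w0   [¬→-rule on 2]
5. ¬□□¬p1, w0   [¬→-rule on 2]
6. ¬□¬p1, w1   [¬□-rule on 5: fresh world w1, w0Rw1]
7. ¬p1, w1   [□-rule on 4 via w0Rw1]
8. p1, w2   [¬□-rule on 6: fresh world w2, w1Rw2]
9. ¬p1, w2   [□-rule on 4 via w0Rw2]
Accessibility: w0Rw0, w0Rw1, w0Rw2, w1Rw1, w1Rw2, w2Rw2
Branch closes: p1 and ¬p1 both at w2.
Every branch closes (one shown): valid in S4, hence also in S5 (every theorem of S4 is a theorem of S5).
T-tableau for the negation ¬((□¬p1 → □□¬p1) ∨ p1):
1. ¬((□¬p1 → □□¬p1) ∨ p1), w0
2. ¬(□¬p1 → □□¬p1), w0   [¬∨-rule on 1]
3. ¬p1, w0   [¬∨-rule on 1]
4. □¬p1, w0   [¬→-rule on 2]
5. ¬□□¬p1, w0   [¬→-rule on 2]
6. ¬□¬p1, w1   [¬□-rule on 5: fresh world w1, w0Rw1]
7. ¬p1, w1   [□-rule on 4 via w0Rw1]
8. p1, w2   [¬□-rule on 6: fresh world w2, w1Rw2]
Accessibility: w0Rw0, w0Rw1, w1Rw1, w1Rw2, w2Rw2
Complete open branch: countermodel on a T-frame, so not valid in T, nor in K (the same frame is also a K-frame).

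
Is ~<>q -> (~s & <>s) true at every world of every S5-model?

Not valid

Tableau for the negation ~(~<>q -> (~s & <>s)):
1. ~(~<>q -> (~s & <>s)), 0
2. ~<>q, 0   [~->-rule on 1]
3. ~(~s & <>s), 0   [~->-rule on 1]
4. ~q, 0   [~<>-rule on 2 via 0R0]
5. ~<>s, 0   [~&-rule on 3 (branches; this branch)]
6. ~s, 0   [~<>-rule on 5 via 0R0]
Accessibility: 0R0
The negation has an open branch (countermodel exists).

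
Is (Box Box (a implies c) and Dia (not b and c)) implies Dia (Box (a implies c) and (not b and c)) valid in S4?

Valid

Tableau for the negation not ((Box Box (a implies c) and Dia (not b and c)) implies Dia (Box (a implies c) and (not b and c))):
1. not ((Box Box (a implies c) and Dia (not b and c)) implies Dia (Box (a implies c) and (not b and c))), w0
2. Box Box (a implies c) and Dia (not b and c), w0
3. not Dia (Box (a implies c) and (not b and c)), w0
4. Box Box (a implies c), w0
5. Dia (not b and c), w0
6. not (Box (a implies c) and (not b and c)), w0
7. Box (a implies c), w0
8. a implies c, w0
9. not (not b and c), w0
10. c, w0
11. b, w0
12. not b and c, w1
13. not b, w1
14. c, w1
15. not (Box (a implies c) and (not b and c)), w1
16. Box (a implies c), w1
17. a implies c, w1
18. not Box (a implies c), w1
19. not (a implies c), w2
20. a, w2
21. not c, w2
22. not (Box (a implies c) and (not b and c)), w2
23. Box (a implies c), w2
24. a implies c, w2
25. not (not b and c), w2
26. c, w2
Accessibility: w0Rw0, w0Rw1, w0Rw2, w1Rw1, w1Rw2, w2Rw2
Branch closes: c and not c both at w2.
Every branch of the negation's tableau closes; the branch above is one of them.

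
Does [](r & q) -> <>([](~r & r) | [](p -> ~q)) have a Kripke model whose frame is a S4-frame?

Satisfiable

1. [](r & q) -> <>([](~r & r) | [](p -> ~q)), w0
2. <>([](~r & r) | [](p -> ~q)), w0
3. [](~r & r) | [](p -> ~q), w1
4. [](p -> ~q), w1
5. p -> ~q, w1
6. ~q, w1
Accessibility: w0Rw0, w0Rw1, w1Rw1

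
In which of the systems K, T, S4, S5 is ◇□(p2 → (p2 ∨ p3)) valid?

T-tableau for the negation ¬◇□(p2 → (p2 ∨ p3)):
1. ¬◇□(p2 → (p2 ∨ p3)), 0
2. ¬□(p2 → (p2 ∨ p3)), 0   [¬◇-rule on 1 via 0R0]
3. ¬(p2 → (p2 ∨ p3)), 1   [¬□-rule on 2: fresh world 1, 0R1]
4. p2, 1   [¬→-rule on 3]
5. ¬(p2 ∨ p3), 1   [¬→-rule on 3]
6. ¬p2, 1   [¬∨-rule on 5]
7. ¬p3, 1   [¬∨-rule on 5]
Accessibility: 0R0, 0R1, 1R1
Branch closes: p2 and ¬p2 both at 1.
Every branch closes (one shown): valid in T, hence also in S4, S5 (every theorem of T is a theorem of S4 and S5).
K-tableau for the negation ¬◇□(p2 → (p2 ∨ p3)):
1. ¬◇□(p2 → (p2 ∨ p3)), 0
Complete open branch: countermodel on a K-frame, so not valid in K.

T, S4, S5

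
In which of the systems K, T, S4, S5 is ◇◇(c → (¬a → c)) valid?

K-tableau for the negation ¬◇◇(c → (¬a → c)):
1. ¬◇◇(c → (¬a → c)), w0
Complete open branch: countermodel on a K-frame, so not valid in K.
T-tableau for the negation ¬◇◇(c → (¬a → c)):
1. ¬◇◇(c → (¬a → c)), w0
2. ¬◇(c → (¬a → c)), w0   [¬◇-rule on 1 via w0Rw0]
3. ¬(c → (¬a → c)), w0   [¬◇-rule on 2 via w0Rw0]
4. c, w0   [¬→-rule on 3]
5. ¬(¬a → c), w0   [¬→-rule on 3]
6. ¬a, w0   [¬→-rule on 5]
7. ¬c, w0   [¬→-rule on 5]
Accessibility: w0Rw0
Branch closes: c and ¬c both at w0.
Every branch closes (one shown): valid in T, hence also in S4, S5 (every theorem of T is a theorem of S4 and S5).

T, S4, S5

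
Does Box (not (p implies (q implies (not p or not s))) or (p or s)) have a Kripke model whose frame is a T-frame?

Yes, satisfiable

1. Box (not (p implies (q implies (not p or not s))) or (p or s)), 0
2. not (p implies (q implies (not p or not s))) or (p or s), 0
3. p or s, 0
4. s, 0
Accessibility: 0R0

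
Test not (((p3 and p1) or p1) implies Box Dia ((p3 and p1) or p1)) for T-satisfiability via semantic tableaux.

Satisfiable

1. not (((p3 and p1) or p1) implies Box Dia ((p3 and p1) or p1)), 0
2. (p3 and p1) or p1, 0   [neg-implies-rule on 1]
3. not Box Dia ((p3 and p1) or p1), 0   [neg-implies-rule on 1]
4. p1, 0   [or-rule on 2 (branches; this branch)]
5. not Dia ((p3 and p1) or p1), 1   [neg-Box-rule on 3: fresh world 1, 0R1]
6. not ((p3 and p1) or p1), 1   [neg-Dia-rule on 5 via 1R1]
7. not (p3 and p1), 1   [neg-or-rule on 6]
8. not p1, 1   [neg-or-rule on 6]
Accessibility: 0R0, 0R1, 1R1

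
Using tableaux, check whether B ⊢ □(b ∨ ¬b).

Tableau for the negation ¬□(b ∨ ¬b):
1. ¬□(b ∨ ¬b), 0
2. ¬(b ∨ ¬b), 1   [¬□-rule on 1: fresh world 1, 0R1]
3. ¬b, 1   [¬∨-rule on 2]
4. b, 1   [¬∨-rule on 2]
Accessibility: 0R0, 0R1, 1R0, 1R1
Branch closes: b and ¬b both at 1.
All branches of the negation close; one closing branch shown above.

Valid in B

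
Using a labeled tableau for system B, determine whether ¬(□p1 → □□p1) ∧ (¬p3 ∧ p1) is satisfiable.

Satisfiable

1. ¬(□p1 → □□p1) ∧ (¬p3 ∧ p1), w0
2. ¬(□p1 → □□p1), w0   [∧-rule on 1]
3. ¬p3 ∧ p1, w0   [∧-rule on 1]
4. □p1, w0   [¬→-rule on 2]
5. ¬□□p1, w0   [¬→-rule on 2]
6. ¬p3, w0   [∧-rule on 3]
7. p1, w0   [∧-rule on 3]
8. ¬□p1, w1   [¬□-rule on 5: fresh world w1, w0Rw1]
9. p1, w1   [□-rule on 4 via w0Rw1]
10. ¬p1, w2   [¬□-rule on 8: fresh world w2, w1Rw2]
Accessibility: w0Rw0, w0Rw1, w1Rw0, w1Rw1, w1Rw2, w2Rw1, w2Rw2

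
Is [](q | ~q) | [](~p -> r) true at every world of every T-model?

Valid in T

Tableau for the negation ~([](q | ~q) | [](~p -> r)):
1. ~([](q | ~q) | [](~p -> r)), w0
2. ~[](q | ~q), w0
3. ~[](~p -> r), w0
4. ~(q | ~q), w1
5. ~q, w1
6. q, w1
Accessibility: w0Rw0, w0Rw1, w1Rw1
Branch closes: q and ~q both at w1.
All branches of the negation close; one closing branch shown above.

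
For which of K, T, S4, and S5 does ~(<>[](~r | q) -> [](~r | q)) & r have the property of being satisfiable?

S4-tableau for the formula:
1. ~(<>[](~r | q) -> [](~r | q)) & r, u
2. ~(<>[](~r | q) -> [](~r | q)), u
3. r, u
4. <>[](~r | q), u
5. ~[](~r | q), u
6. [](~r | q), v
7. ~r | q, v
8. q, v
9. ~(~r | q), w
10. r, w
11. ~q, w
Accessibility: uRu, uRv, uRw, vRv, wRw
Complete open branch: satisfiable in S4, hence also in K, T (this S4-model is also a K-model and a T-model).
S5-tableau for the formula:
1. ~(<>[](~r | q) -> [](~r | q)) & r, u
2. ~(<>[](~r | q) -> [](~r | q)), u
3. r, u
4. <>[](~r | q), u
5. ~[](~r | q), u
6. [](~r | q), v
7. ~r | q, u
8. ~r | q, v
9. q, u
10. q, v
11. ~(~r | q), w
12. r, w
13. ~q, w
14. ~r | q, w
15. q, w
Accessibility: uRu, uRv, uRw, vRu, vRv, vRw, wRu, wRv, wRw
Branch closes: q and ~q both at w.
Every branch closes (one shown): unsatisfiable in S5.

K, T, S4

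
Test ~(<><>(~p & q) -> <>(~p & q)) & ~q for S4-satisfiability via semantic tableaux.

No, unsatisfiable

1. ~(<><>(~p & q) -> <>(~p & q)) & ~q, u
2. ~(<><>(~p & q) -> <>(~p & q)), u
3. ~q, u
4. <><>(~p & q), u
5. ~<>(~p & q), u
6. ~(~p & q), u
7. <>(~p & q), v
8. ~(~p & q), v
9. ~q, v
10. ~p & q, w
11. ~p, w
12. q, w
13. ~(~p & q), w
14. ~q, w
Accessibility: uRu, uRv, uRw, vRv, vRw, wRw
Branch closes: q and ~q both at w.
All branches of the tableau close; one closing branch shown above.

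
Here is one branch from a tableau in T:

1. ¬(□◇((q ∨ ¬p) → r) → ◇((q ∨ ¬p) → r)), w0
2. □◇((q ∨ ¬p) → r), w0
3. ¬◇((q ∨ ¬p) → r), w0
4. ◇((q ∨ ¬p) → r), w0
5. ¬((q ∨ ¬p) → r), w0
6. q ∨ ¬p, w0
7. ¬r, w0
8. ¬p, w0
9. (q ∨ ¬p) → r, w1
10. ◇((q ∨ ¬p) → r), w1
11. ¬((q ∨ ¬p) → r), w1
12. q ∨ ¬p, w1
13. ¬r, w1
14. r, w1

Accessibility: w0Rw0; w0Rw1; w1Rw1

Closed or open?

Both r and ¬r appear at w1.

Yes, closed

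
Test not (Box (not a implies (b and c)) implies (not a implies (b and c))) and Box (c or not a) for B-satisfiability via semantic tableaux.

No, unsatisfiable

1. not (Box (not a implies (b and c)) implies (not a implies (b and c))) and Box (c or not a), w0
2. not (Box (not a implies (b and c)) implies (not a implies (b and c))), w0   [and-rule on 1]
3. Box (c or not a), w0   [and-rule on 1]
4. Box (not a implies (b and c)), w0   [neg-implies-rule on 2]
5. not (not a implies (b and c)), w0   [neg-implies-rule on 2]
6. not a, w0   [neg-implies-rule on 5]
7. not (b and c), w0   [neg-implies-rule on 5]
8. c or not a, w0   [Box-rule on 3 via w0Rw0]
9. not a implies (b and c), w0   [Box-rule on 4 via w0Rw0]
10. not c, w0   [neg-and-rule on 7 (branches; this branch)]
11. b and c, w0   [implies-rule on 9 (branches; this branch)]
12. b, w0   [and-rule on 11]
13. c, w0   [and-rule on 11]
Accessibility: w0Rw0
Branch closes: c and not c both at w0.
All branches of the tableau close; one closing branch shown above.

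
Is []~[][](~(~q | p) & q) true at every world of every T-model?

Invalid (countermodel exists)

Tableau for the negation ~[]~[][](~(~q | p) & q):
1. ~[]~[][](~(~q | p) & q), w0
2. [][](~(~q | p) & q), w1
3. [](~(~q | p) & q), w1
4. ~(~q | p) & q, w1
5. ~(~q | p), w1
6. q, w1
7. ~p, w1
Accessibility: w0Rw0, w0Rw1, w1Rw1
The negation has an open branch (countermodel exists).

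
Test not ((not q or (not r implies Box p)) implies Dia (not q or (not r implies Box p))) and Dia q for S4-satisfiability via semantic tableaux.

Unsatisfiable (every branch closes)

1. not ((not q or (not r implies Box p)) implies Dia (not q or (not r implies Box p))) and Dia q, w0
2. not ((not q or (not r implies Box p)) implies Dia (not q or (not r implies Box p))), w0   [and-rule on 1]
3. Dia q, w0   [and-rule on 1]
4. not q or (not r implies Box p), w0   [neg-implies-rule on 2]
5. not Dia (not q or (not r implies Box p)), w0   [neg-implies-rule on 2]
6. not (not q or (not r implies Box p)), w0   [neg-Dia-rule on 5 via w0Rw0]
7. q, w0   [neg-or-rule on 6]
8. not (not r implies Box p), w0   [neg-or-rule on 6]
9. not r, w0   [neg-implies-rule on 8]
10. not Box p, w0   [neg-implies-rule on 8]
11. not r implies Box p, w0   [or-rule on 4 (branches; this branch)]
12. Box p, w0   [implies-rule on 11 (branches; this branch)]
13. p, w0   [Box-rule on 12 via w0Rw0]
14. q, w1   [Dia-rule on 3: fresh world w1, w0Rw1]
15. not (not q or (not r implies Box p)), w1   [neg-Dia-rule on 5 via w0Rw1]
16. not (not r implies Box p), w1   [neg-or-rule on 15]
17. not r, w1   [neg-implies-rule on 16]
18. not Box p, w1   [neg-implies-rule on 16]
19. p, w1   [Box-rule on 12 via w0Rw1]
20. not p, w2   [neg-Box-rule on 10: fresh world w2, w0Rw2]
21. not (not q or (not r implies Box p)), w2   [neg-Dia-rule on 5 via w0Rw2]
22. q, w2   [neg-or-rule on 21]
23. not (not r implies Box p), w2   [neg-or-rule on 21]
24. not r, w2   [neg-implies-rule on 23]
25. not Box p, w2   [neg-implies-rule on 23]
26. p, w2   [Box-rule on 12 via w0Rw2]
Accessibility: w0Rw0, w0Rw1, w0Rw2, w1Rw1, w2Rw2
Branch closes: p and not p both at w2.
All branches of the tableau close; one closing branch shown above.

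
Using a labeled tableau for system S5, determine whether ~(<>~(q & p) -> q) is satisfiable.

Satisfiable

1. ~(<>~(q & p) -> q), u
2. <>~(q & p), u
3. ~q, u
4. ~(q & p), v
5. ~p, v
Accessibility: uRu, uRv, vRu, vRv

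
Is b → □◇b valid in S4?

Not valid

Tableau for the negation ¬(b → □◇b):
1. ¬(b → □◇b), 0
2. b, 0
3. ¬□◇b, 0
4. ¬◇b, 1
5. ¬b, 1
Accessibility: 0R0, 0R1, 1R1
The negation has an open branch (countermodel exists).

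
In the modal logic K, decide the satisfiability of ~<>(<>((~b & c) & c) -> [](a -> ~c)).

Satisfiable

1. ~<>(<>((~b & c) & c) -> [](a -> ~c)), u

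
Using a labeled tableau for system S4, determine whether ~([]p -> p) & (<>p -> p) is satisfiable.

Unsatisfiable

1. ~([]p -> p) & (<>p -> p), u
2. ~([]p -> p), u
3. <>p -> p, u
4. []p, u
5. ~p, u
6. p, u
Accessibility: uRu
Branch closes: p and ~p both at u.
(One branch shown.) All branches close.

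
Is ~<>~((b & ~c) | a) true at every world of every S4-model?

No, not valid

Tableau for the negation <>~((b & ~c) | a):
1. <>~((b & ~c) | a), w0
2. ~((b & ~c) | a), w1   [<>-rule on 1: fresh world w1, w0Rw1]
3. ~(b & ~c), w1   [~|-rule on 2]
4. ~a, w1   [~|-rule on 2]
5. c, w1   [~&-rule on 3 (branches; this branch)]
Accessibility: w0Rw0, w0Rw1, w1Rw1
The negation has an open branch (countermodel exists).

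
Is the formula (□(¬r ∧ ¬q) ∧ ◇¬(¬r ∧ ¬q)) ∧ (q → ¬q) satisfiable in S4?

1. (□(¬r ∧ ¬q) ∧ ◇¬(¬r ∧ ¬q)) ∧ (q → ¬q), 0
2. □(¬r ∧ ¬q) ∧ ◇¬(¬r ∧ ¬q), 0   [∧-rule on 1]
3. q → ¬q, 0   [∧-rule on 1]
4. □(¬r ∧ ¬q), 0   [∧-rule on 2]
5. ◇¬(¬r ∧ ¬q), 0   [∧-rule on 2]
6. ¬r ∧ ¬q, 0   [□-rule on 4 via 0R0]
7. ¬r, 0   [∧-rule on 6]
8. ¬q, 0   [∧-rule on 6]
9. ¬(¬r ∧ ¬q), 1   [◇-rule on 5: fresh world 1, 0R1]
10. ¬r ∧ ¬q, 1   [□-rule on 4 via 0R1]
11. ¬r, 1   [∧-rule on 10]
12. ¬q, 1   [∧-rule on 10]
13. q, 1   [¬∧-rule on 9 (branches; this branch)]
Accessibility: 0R0, 0R1, 1R1
Branch closes: q and ¬q both at 1.
Every branch closes; the branch above is one of them.

Unsatisfiable (every branch closes)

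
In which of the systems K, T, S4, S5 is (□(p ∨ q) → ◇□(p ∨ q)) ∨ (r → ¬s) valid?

T, S4, S5

T-tableau for the negation ¬((□(p ∨ q) → ◇□(p ∨ q)) ∨ (r → ¬s)):
1. ¬((□(p ∨ q) → ◇□(p ∨ q)) ∨ (r → ¬s)), 0
2. ¬(□(p ∨ q) → ◇□(p ∨ q)), 0
3. ¬(r → ¬s), 0
4. □(p ∨ q), 0
5. ¬◇□(p ∨ q), 0
6. r, 0
7. s, 0
8. p ∨ q, 0
9. ¬□(p ∨ q), 0
10. q, 0
11. ¬(p ∨ q), 1
12. ¬p, 1
13. ¬q, 1
14. p ∨ q, 1
15. ¬□(p ∨ q), 1
16. q, 1
Accessibility: 0R0, 0R1, 1R1
Branch closes: q and ¬q both at 1.
Every branch closes (one shown): valid in T, hence also in S4, S5 (every theorem of T is a theorem of S4 and S5).
K-tableau for the negation ¬((□(p ∨ q) → ◇□(p ∨ q)) ∨ (r → ¬s)):
1. ¬((□(p ∨ q) → ◇□(p ∨ q)) ∨ (r → ¬s)), 0
2. ¬(□(p ∨ q) → ◇□(p ∨ q)), 0
3. ¬(r → ¬s), 0
4. □(p ∨ q), 0
5. ¬◇□(p ∨ q), 0
6. r, 0
7. s, 0
Complete open branch: countermodel on a K-frame, so not valid in K.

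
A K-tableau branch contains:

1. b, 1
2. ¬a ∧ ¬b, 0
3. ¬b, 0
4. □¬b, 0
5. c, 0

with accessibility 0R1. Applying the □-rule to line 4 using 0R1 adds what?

¬b, 1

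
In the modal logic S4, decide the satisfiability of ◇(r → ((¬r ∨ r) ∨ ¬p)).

1. ◇(r → ((¬r ∨ r) ∨ ¬p)), 0
2. r → ((¬r ∨ r) ∨ ¬p), 1
3. (¬r ∨ r) ∨ ¬p, 1
4. ¬p, 1
Accessibility: 0R0, 0R1, 1R1

Satisfiable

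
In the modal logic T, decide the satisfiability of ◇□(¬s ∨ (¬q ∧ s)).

Satisfiable

1. ◇□(¬s ∨ (¬q ∧ s)), u
2. □(¬s ∨ (¬q ∧ s)), v
3. ¬s ∨ (¬q ∧ s), v
4. ¬q ∧ s, v
5. ¬q, v
6. s, v
Accessibility: uRu, uRv, vRv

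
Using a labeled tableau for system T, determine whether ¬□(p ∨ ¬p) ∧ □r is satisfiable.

Unsatisfiable (every branch closes)

1. ¬□(p ∨ ¬p) ∧ □r, w0
2. ¬□(p ∨ ¬p), w0   [∧-rule on 1]
3. □r, w0   [∧-rule on 1]
4. r, w0   [□-rule on 3 via w0Rw0]
5. ¬(p ∨ ¬p), w1   [¬□-rule on 2: fresh world w1, w0Rw1]
6. ¬p, w1   [¬∨-rule on 5]
7. p, w1   [¬∨-rule on 5]
Accessibility: w0Rw0, w0Rw1, w1Rw1
Branch closes: p and ¬p both at w1.
Every branch closes; the branch above is one of them.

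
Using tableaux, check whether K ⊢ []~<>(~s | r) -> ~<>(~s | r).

Tableau for the negation ~([]~<>(~s | r) -> ~<>(~s | r)):
1. ~([]~<>(~s | r) -> ~<>(~s | r)), w0
2. []~<>(~s | r), w0   [~->-rule on 1]
3. <>(~s | r), w0   [~->-rule on 1]
4. ~s | r, w1   [<>-rule on 3: fresh world w1, w0Rw1]
5. ~<>(~s | r), w1   [[]-rule on 2 via w0Rw1]
6. r, w1   [|-rule on 4 (branches; this branch)]
Accessibility: w0Rw1
The negation has an open branch (countermodel exists).

No, not valid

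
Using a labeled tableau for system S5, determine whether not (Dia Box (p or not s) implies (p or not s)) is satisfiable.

Unsatisfiable (every branch closes)

1. not (Dia Box (p or not s) implies (p or not s)), 0
2. Dia Box (p or not s), 0
3. not (p or not s), 0
4. not p, 0
5. s, 0
6. Box (p or not s), 1
7. p or not s, 0
8. p or not s, 1
9. not s, 0
Accessibility: 0R0, 0R1, 1R0, 1R1
Branch closes: s and not s both at 0.
Every branch closes; the branch above is one of them.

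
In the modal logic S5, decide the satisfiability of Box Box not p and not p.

Satisfiable

1. Box Box not p and not p, w0
2. Box Box not p, w0
3. not p, w0
4. Box not p, w0
Accessibility: w0Rw0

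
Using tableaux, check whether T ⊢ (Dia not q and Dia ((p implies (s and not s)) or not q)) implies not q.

Tableau for the negation not ((Dia not q and Dia ((p implies (s and not s)) or not q)) implies not q):
1. not ((Dia not q and Dia ((p implies (s and not s)) or not q)) implies not q), u
2. Dia not q and Dia ((p implies (s and not s)) or not q), u
3. q, u
4. Dia not q, u
5. Dia ((p implies (s and not s)) or not q), u
6. not q, v
7. (p implies (s and not s)) or not q, w
8. not q, w
Accessibility: uRu, uRv, uRw, vRv, wRw
The negation has an open branch (countermodel exists).

Invalid (countermodel exists)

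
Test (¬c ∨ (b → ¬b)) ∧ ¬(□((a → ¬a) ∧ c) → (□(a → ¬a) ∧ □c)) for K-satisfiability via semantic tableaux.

No, unsatisfiable

1. (¬c ∨ (b → ¬b)) ∧ ¬(□((a → ¬a) ∧ c) → (□(a → ¬a) ∧ □c)), 0
2. ¬c ∨ (b → ¬b), 0
3. ¬(□((a → ¬a) ∧ c) → (□(a → ¬a) ∧ □c)), 0
4. □((a → ¬a) ∧ c), 0
5. ¬(□(a → ¬a) ∧ □c), 0
6. b → ¬b, 0
7. ¬□(a → ¬a), 0
8. ¬b, 0
9. ¬(a → ¬a), 1
10. a, 1
11. (a → ¬a) ∧ c, 1
12. a → ¬a, 1
13. c, 1
14. ¬a, 1
Accessibility: 0R1
Branch closes: a and ¬a both at 1.
All branches of the tableau close; one closing branch shown above.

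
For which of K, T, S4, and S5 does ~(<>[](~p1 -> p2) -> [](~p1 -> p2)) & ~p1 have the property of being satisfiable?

K, T, S4

S4-tableau for the formula:
1. ~(<>[](~p1 -> p2) -> [](~p1 -> p2)) & ~p1, 0
2. ~(<>[](~p1 -> p2) -> [](~p1 -> p2)), 0
3. ~p1, 0
4. <>[](~p1 -> p2), 0
5. ~[](~p1 -> p2), 0
6. [](~p1 -> p2), 1
7. ~p1 -> p2, 1
8. p2, 1
9. ~(~p1 -> p2), 2
10. ~p1, 2
11. ~p2, 2
Accessibility: 0R0, 0R1, 0R2, 1R1, 2R2
Complete open branch: satisfiable in S4, hence also in K, T (this S4-model is also a K-model and a T-model).
S5-tableau for the formula:
1. ~(<>[](~p1 -> p2) -> [](~p1 -> p2)) & ~p1, 0
2. ~(<>[](~p1 -> p2) -> [](~p1 -> p2)), 0
3. ~p1, 0
4. <>[](~p1 -> p2), 0
5. ~[](~p1 -> p2), 0
6. [](~p1 -> p2), 1
7. ~p1 -> p2, 0
8. ~p1 -> p2, 1
9. p2, 0
10. p2, 1
11. ~(~p1 -> p2), 2
12. ~p1, 2
13. ~p2, 2
14. ~p1 -> p2, 2
15. p2, 2
Accessibility: 0R0, 0R1, 0R2, 1R0, 1R1, 1R2, 2R0, 2R1, 2R2
Branch closes: p2 and ~p2 both at 2.
Every branch closes (one shown): unsatisfiable in S5.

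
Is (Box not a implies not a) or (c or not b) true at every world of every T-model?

Valid

Tableau for the negation not ((Box not a implies not a) or (c or not b)):
1. not ((Box not a implies not a) or (c or not b)), u
2. not (Box not a implies not a), u
3. not (c or not b), u
4. Box not a, u
5. a, u
6. not c, u
7. b, u
8. not a, u
Accessibility: uRu
Branch closes: a and not a both at u.
All branches of the negation close; one closing branch shown above.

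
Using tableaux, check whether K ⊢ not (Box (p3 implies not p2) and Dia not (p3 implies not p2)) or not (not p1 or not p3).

Valid in K

Tableau for the negation not (not (Box (p3 implies not p2) and Dia not (p3 implies not p2)) or not (not p1 or not p3)):
1. not (not (Box (p3 implies not p2) and Dia not (p3 implies not p2)) or not (not p1 or not p3)), 0
2. Box (p3 implies not p2) and Dia not (p3 implies not p2), 0   [neg-or-rule on 1]
3. not p1 or not p3, 0   [neg-or-rule on 1]
4. Box (p3 implies not p2), 0   [and-rule on 2]
5. Dia not (p3 implies not p2), 0   [and-rule on 2]
6. not p3, 0   [or-rule on 3 (branches; this branch)]
7. not (p3 implies not p2), 1   [Dia-rule on 5: fresh world 1, 0R1]
8. p3, 1   [neg-implies-rule on 7]
9. p2, 1   [neg-implies-rule on 7]
10. p3 implies not p2, 1   [Box-rule on 4 via 0R1]
11. not p2, 1   [implies-rule on 10 (branches; this branch)]
Accessibility: 0R1
Branch closes: p2 and not p2 both at 1.
All branches of the negation close; one closing branch shown above.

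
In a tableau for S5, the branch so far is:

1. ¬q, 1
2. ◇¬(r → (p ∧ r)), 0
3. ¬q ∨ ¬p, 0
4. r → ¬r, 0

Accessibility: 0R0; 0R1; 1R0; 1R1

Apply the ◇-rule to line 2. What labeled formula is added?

a fresh world 2 with 0R2, and ¬(r → (p ∧ r)) at 2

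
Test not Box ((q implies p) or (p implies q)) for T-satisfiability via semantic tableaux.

1. not Box ((q implies p) or (p implies q)), w0
2. not ((q implies p) or (p implies q)), w1   [neg-Box-rule on 1: fresh world w1, w0Rw1]
3. not (q implies p), w1   [neg-or-rule on 2]
4. not (p implies q), w1   [neg-or-rule on 2]
5. q, w1   [neg-implies-rule on 3]
6. not p, w1   [neg-implies-rule on 3]
7. p, w1   [neg-implies-rule on 4]
8. not q, w1   [neg-implies-rule on 4]
Accessibility: w0Rw0, w0Rw1, w1Rw1
Branch closes: p and not p both at w1.
(One branch shown.) All branches close.

Unsatisfiable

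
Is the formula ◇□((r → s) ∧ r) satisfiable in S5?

Satisfiable

1. ◇□((r → s) ∧ r), 0
2. □((r → s) ∧ r), 1
3. (r → s) ∧ r, 0
4. r → s, 0
5. r, 0
6. (r → s) ∧ r, 1
7. r → s, 1
8. r, 1
9. s, 0
10. s, 1
Accessibility: 0R0, 0R1, 1R0, 1R1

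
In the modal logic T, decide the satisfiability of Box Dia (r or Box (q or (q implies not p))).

Yes, satisfiable

1. Box Dia (r or Box (q or (q implies not p))), 0
2. Dia (r or Box (q or (q implies not p))), 0   [Box-rule on 1 via 0R0]
3. r or Box (q or (q implies not p)), 1   [Dia-rule on 2: fresh world 1, 0R1]
4. Dia (r or Box (q or (q implies not p))), 1   [Box-rule on 1 via 0R1]
5. Box (q or (q implies not p)), 1   [or-rule on 3 (branches; this branch)]
6. q or (q implies not p), 1   [Box-rule on 5 via 1R1]
7. q implies not p, 1   [or-rule on 6 (branches; this branch)]
8. not p, 1   [implies-rule on 7 (branches; this branch)]
9. r or Box (q or (q implies not p)), 2   [Dia-rule on 4: fresh world 2, 1R2]
10. q or (q implies not p), 2   [Box-rule on 5 via 1R2]
11. Box (q or (q implies not p)), 2   [or-rule on 9 (branches; this branch)]
12. q implies not p, 2   [or-rule on 10 (branches; this branch)]
13. not p, 2   [implies-rule on 12 (branches; this branch)]
Accessibility: 0R0, 0R1, 1R1, 1R2, 2R2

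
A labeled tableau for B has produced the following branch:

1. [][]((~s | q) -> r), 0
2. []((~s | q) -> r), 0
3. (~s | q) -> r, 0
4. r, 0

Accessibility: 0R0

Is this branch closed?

No world carries both an atom and its negation.

No, open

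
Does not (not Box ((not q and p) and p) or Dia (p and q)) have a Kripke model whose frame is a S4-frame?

1. not (not Box ((not q and p) and p) or Dia (p and q)), w0
2. Box ((not q and p) and p), w0
3. not Dia (p and q), w0
4. (not q and p) and p, w0
5. not q and p, w0
6. p, w0
7. not q, w0
8. not (p and q), w0
Accessibility: w0Rw0

Satisfiable (open branch found)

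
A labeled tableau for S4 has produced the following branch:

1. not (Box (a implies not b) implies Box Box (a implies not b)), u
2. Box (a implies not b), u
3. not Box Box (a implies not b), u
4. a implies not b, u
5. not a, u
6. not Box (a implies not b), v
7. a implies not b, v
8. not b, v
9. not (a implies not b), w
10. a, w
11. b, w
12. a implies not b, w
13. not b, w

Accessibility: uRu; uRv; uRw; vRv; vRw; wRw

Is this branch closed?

Closed

Both b and not b appear at w.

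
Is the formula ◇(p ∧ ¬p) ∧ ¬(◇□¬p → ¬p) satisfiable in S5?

Unsatisfiable

1. ◇(p ∧ ¬p) ∧ ¬(◇□¬p → ¬p), 0
2. ◇(p ∧ ¬p), 0
3. ¬(◇□¬p → ¬p), 0
4. ◇□¬p, 0
5. p, 0
6. p ∧ ¬p, 1
7. p, 1
8. ¬p, 1
Accessibility: 0R0, 0R1, 1R0, 1R1
Branch closes: p and ¬p both at 1.
All branches of the tableau close; one closing branch shown above.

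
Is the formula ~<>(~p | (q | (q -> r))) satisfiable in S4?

1. ~<>(~p | (q | (q -> r))), w0
2. ~(~p | (q | (q -> r))), w0   [~<>-rule on 1 via w0Rw0]
3. p, w0   [~|-rule on 2]
4. ~(q | (q -> r)), w0   [~|-rule on 2]
5. ~q, w0   [~|-rule on 4]
6. ~(q -> r), w0   [~|-rule on 4]
7. q, w0   [~->-rule on 6]
8. ~r, w0   [~->-rule on 6]
Accessibility: w0Rw0
Branch closes: q and ~q both at w0.
(One branch shown.) All branches close.

No, unsatisfiable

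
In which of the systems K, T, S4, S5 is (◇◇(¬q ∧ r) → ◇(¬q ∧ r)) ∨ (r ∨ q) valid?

S4, S5

T-tableau for the negation ¬((◇◇(¬q ∧ r) → ◇(¬q ∧ r)) ∨ (r ∨ q)):
1. ¬((◇◇(¬q ∧ r) → ◇(¬q ∧ r)) ∨ (r ∨ q)), 0
2. ¬(◇◇(¬q ∧ r) → ◇(¬q ∧ r)), 0
3. ¬(r ∨ q), 0
4. ◇◇(¬q ∧ r), 0
5. ¬◇(¬q ∧ r), 0
6. ¬r, 0
7. ¬q, 0
8. ¬(¬q ∧ r), 0
9. ◇(¬q ∧ r), 1
10. ¬(¬q ∧ r), 1
11. ¬r, 1
12. ¬q ∧ r, 2
13. ¬q, 2
14. r, 2
Accessibility: 0R0, 0R1, 1R1, 1R2, 2R2
Complete open branch: countermodel on a T-frame, so not valid in T, nor in K (the same frame is also a K-frame).
S4-tableau for the negation ¬((◇◇(¬q ∧ r) → ◇(¬q ∧ r)) ∨ (r ∨ q)):
1. ¬((◇◇(¬q ∧ r) → ◇(¬q ∧ r)) ∨ (r ∨ q)), 0
2. ¬(◇◇(¬q ∧ r) → ◇(¬q ∧ r)), 0
3. ¬(r ∨ q), 0
4. ◇◇(¬q ∧ r), 0
5. ¬◇(¬q ∧ r), 0
6. ¬r, 0
7. ¬q, 0
8. ¬(¬q ∧ r), 0
9. ◇(¬q ∧ r), 1
10. ¬(¬q ∧ r), 1
11. ¬r, 1
12. ¬q ∧ r, 2
13. ¬q, 2
14. r, 2
15. ¬(¬q ∧ r), 2
16. ¬r, 2
Accessibility: 0R0, 0R1, 0R2, 1R1, 1R2, 2R2
Branch closes: r and ¬r both at 2.
Every branch closes (one shown): valid in S4, hence also in S5 (every theorem of S4 is a theorem of S5).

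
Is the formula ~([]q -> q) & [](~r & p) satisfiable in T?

1. ~([]q -> q) & [](~r & p), w0
2. ~([]q -> q), w0   [&-rule on 1]
3. [](~r & p), w0   [&-rule on 1]
4. []q, w0   [~->-rule on 2]
5. ~q, w0   [~->-rule on 2]
6. ~r & p, w0   [[]-rule on 3 via w0Rw0]
7. ~r, w0   [&-rule on 6]
8. p, w0   [&-rule on 6]
9. q, w0   [[]-rule on 4 via w0Rw0]
Accessibility: w0Rw0
Branch closes: q and ~q both at w0.
All branches of the tableau close; one closing branch shown above.

Unsatisfiable (every branch closes)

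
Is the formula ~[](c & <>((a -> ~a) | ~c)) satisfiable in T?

1. ~[](c & <>((a -> ~a) | ~c)), u
2. ~(c & <>((a -> ~a) | ~c)), v   [~[]-rule on 1: fresh world v, uRv]
3. ~<>((a -> ~a) | ~c), v   [~&-rule on 2 (branches; this branch)]
4. ~((a -> ~a) | ~c), v   [~<>-rule on 3 via vRv]
5. ~(a -> ~a), v   [~|-rule on 4]
6. c, v   [~|-rule on 4]
7. a, v   [~->-rule on 5]
Accessibility: uRu, uRv, vRv

Satisfiable (open branch found)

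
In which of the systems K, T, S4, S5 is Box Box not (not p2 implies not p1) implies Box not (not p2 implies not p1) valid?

T, S4, S5

T-tableau for the negation not (Box Box not (not p2 implies not p1) implies Box not (not p2 implies not p1)):
1. not (Box Box not (not p2 implies not p1) implies Box not (not p2 implies not p1)), w0
2. Box Box not (not p2 implies not p1), w0
3. not Box not (not p2 implies not p1), w0
4. Box not (not p2 implies not p1), w0
5. not (not p2 implies not p1), w0
6. not p2, w0
7. p1, w0
8. not p2 implies not p1, w1
9. Box not (not p2 implies not p1), w1
10. not (not p2 implies not p1), w1
11. not p2, w1
12. p1, w1
13. not p1, w1
Accessibility: w0Rw0, w0Rw1, w1Rw1
Branch closes: p1 and not p1 both at w1.
Every branch closes (one shown): valid in T, hence also in S4, S5 (every theorem of T is a theorem of S4 and S5).
K-tableau for the negation not (Box Box not (not p2 implies not p1) implies Box not (not p2 implies not p1)):
1. not (Box Box not (not p2 implies not p1) implies Box not (not p2 implies not p1)), w0
2. Box Box not (not p2 implies not p1), w0
3. not Box not (not p2 implies not p1), w0
4. not p2 implies not p1, w1
5. Box not (not p2 implies not p1), w1
6. not p1, w1
Accessibility: w0Rw1
Complete open branch: countermodel on a K-frame, so not valid in K.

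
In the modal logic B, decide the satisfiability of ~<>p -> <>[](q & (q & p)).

Satisfiable (open branch found)

1. ~<>p -> <>[](q & (q & p)), u
2. <>[](q & (q & p)), u
3. [](q & (q & p)), v
4. q & (q & p), u
5. q, u
6. q & p, u
7. p, u
8. q & (q & p), v
9. q, v
10. q & p, v
11. p, v
Accessibility: uRu, uRv, vRu, vRv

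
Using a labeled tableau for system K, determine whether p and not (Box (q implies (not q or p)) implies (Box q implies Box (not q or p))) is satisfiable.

Unsatisfiable (every branch closes)

1. p and not (Box (q implies (not q or p)) implies (Box q implies Box (not q or p))), w0
2. p, w0
3. not (Box (q implies (not q or p)) implies (Box q implies Box (not q or p))), w0
4. Box (q implies (not q or p)), w0
5. not (Box q implies Box (not q or p)), w0
6. Box q, w0
7. not Box (not q or p), w0
8. not (not q or p), w1
9. q, w1
10. not p, w1
11. q implies (not q or p), w1
12. not q or p, w1
13. p, w1
Accessibility: w0Rw1
Branch closes: p and not p both at w1.
(One branch shown.) All branches close.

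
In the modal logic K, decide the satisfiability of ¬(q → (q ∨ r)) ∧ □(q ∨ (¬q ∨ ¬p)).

1. ¬(q → (q ∨ r)) ∧ □(q ∨ (¬q ∨ ¬p)), w0
2. ¬(q → (q ∨ r)), w0   [∧-rule on 1]
3. □(q ∨ (¬q ∨ ¬p)), w0   [∧-rule on 1]
4. q, w0   [¬→-rule on 2]
5. ¬(q ∨ r), w0   [¬→-rule on 2]
6. ¬q, w0   [¬∨-rule on 5]
7. ¬r, w0   [¬∨-rule on 5]
Branch closes: q and ¬q both at w0.
All branches of the tableau close; one closing branch shown above.

No, unsatisfiable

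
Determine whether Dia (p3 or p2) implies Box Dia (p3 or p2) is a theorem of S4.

Invalid (countermodel exists)

Tableau for the negation not (Dia (p3 or p2) implies Box Dia (p3 or p2)):
1. not (Dia (p3 or p2) implies Box Dia (p3 or p2)), 0
2. Dia (p3 or p2), 0
3. not Box Dia (p3 or p2), 0
4. p3 or p2, 1
5. p2, 1
6. not Dia (p3 or p2), 2
7. not (p3 or p2), 2
8. not p3, 2
9. not p2, 2
Accessibility: 0R0, 0R1, 0R2, 1R1, 2R2
The negation has an open branch (countermodel exists).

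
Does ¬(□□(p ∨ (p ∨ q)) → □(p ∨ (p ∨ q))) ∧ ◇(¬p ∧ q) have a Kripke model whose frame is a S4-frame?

Unsatisfiable

1. ¬(□□(p ∨ (p ∨ q)) → □(p ∨ (p ∨ q))) ∧ ◇(¬p ∧ q), 0
2. ¬(□□(p ∨ (p ∨ q)) → □(p ∨ (p ∨ q))), 0   [∧-rule on 1]
3. ◇(¬p ∧ q), 0   [∧-rule on 1]
4. □□(p ∨ (p ∨ q)), 0   [¬→-rule on 2]
5. ¬□(p ∨ (p ∨ q)), 0   [¬→-rule on 2]
6. □(p ∨ (p ∨ q)), 0   [□-rule on 4 via 0R0]
7. p ∨ (p ∨ q), 0   [□-rule on 6 via 0R0]
8. p ∨ q, 0   [∨-rule on 7 (branches; this branch)]
9. q, 0   [∨-rule on 8 (branches; this branch)]
10. ¬p ∧ q, 1   [◇-rule on 3: fresh world 1, 0R1]
11. ¬p, 1   [∧-rule on 10]
12. q, 1   [∧-rule on 10]
13. □(p ∨ (p ∨ q)), 1   [□-rule on 4 via 0R1]
14. p ∨ (p ∨ q), 1   [□-rule on 6 via 0R1]
15. p ∨ q, 1   [∨-rule on 14 (branches; this branch)]
16. ¬(p ∨ (p ∨ q)), 2   [¬□-rule on 5: fresh world 2, 0R2]
17. ¬p, 2   [¬∨-rule on 16]
18. ¬(p ∨ q), 2   [¬∨-rule on 16]
19. ¬q, 2   [¬∨-rule on 18]
20. □(p ∨ (p ∨ q)), 2   [□-rule on 4 via 0R2]
21. p ∨ (p ∨ q), 2   [□-rule on 6 via 0R2]
22. p ∨ q, 2   [∨-rule on 21 (branches; this branch)]
23. q, 2   [∨-rule on 22 (branches; this branch)]
Accessibility: 0R0, 0R1, 0R2, 1R1, 2R2
Branch closes: q and ¬q both at 2.
All branches of the tableau close; one closing branch shown above.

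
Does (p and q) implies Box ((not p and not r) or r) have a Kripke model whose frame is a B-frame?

Satisfiable

1. (p and q) implies Box ((not p and not r) or r), u
2. Box ((not p and not r) or r), u   [implies-rule on 1 (branches; this branch)]
3. (not p and not r) or r, u   [Box-rule on 2 via uRu]
4. r, u   [or-rule on 3 (branches; this branch)]
Accessibility: uRu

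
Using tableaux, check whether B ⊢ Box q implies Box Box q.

Tableau for the negation not (Box q implies Box Box q):
1. not (Box q implies Box Box q), w0
2. Box q, w0
3. not Box Box q, w0
4. q, w0
5. not Box q, w1
6. q, w1
7. not q, w2
Accessibility: w0Rw0, w0Rw1, w1Rw0, w1Rw1, w1Rw2, w2Rw1, w2Rw2
The negation has an open branch (countermodel exists).

Not valid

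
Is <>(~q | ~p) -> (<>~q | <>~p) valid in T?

Yes, valid

Tableau for the negation ~(<>(~q | ~p) -> (<>~q | <>~p)):
1. ~(<>(~q | ~p) -> (<>~q | <>~p)), 0
2. <>(~q | ~p), 0   [~->-rule on 1]
3. ~(<>~q | <>~p), 0   [~->-rule on 1]
4. ~<>~q, 0   [~|-rule on 3]
5. ~<>~p, 0   [~|-rule on 3]
6. q, 0   [~<>-rule on 4 via 0R0]
7. p, 0   [~<>-rule on 5 via 0R0]
8. ~q | ~p, 1   [<>-rule on 2: fresh world 1, 0R1]
9. q, 1   [~<>-rule on 4 via 0R1]
10. p, 1   [~<>-rule on 5 via 0R1]
11. ~p, 1   [|-rule on 8 (branches; this branch)]
Accessibility: 0R0, 0R1, 1R1
Branch closes: p and ~p both at 1.
All branches of the negation close; one closing branch shown above.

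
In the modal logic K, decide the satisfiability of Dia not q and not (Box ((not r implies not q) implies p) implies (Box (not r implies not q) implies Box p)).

No, unsatisfiable

1. Dia not q and not (Box ((not r implies not q) implies p) implies (Box (not r implies not q) implies Box p)), u
2. Dia not q, u
3. not (Box ((not r implies not q) implies p) implies (Box (not r implies not q) implies Box p)), u
4. Box ((not r implies not q) implies p), u
5. not (Box (not r implies not q) implies Box p), u
6. Box (not r implies not q), u
7. not Box p, u
8. not q, v
9. (not r implies not q) implies p, v
10. not r implies not q, v
11. p, v
12. not p, w
13. (not r implies not q) implies p, w
14. not r implies not q, w
15. not (not r implies not q), w
16. not r, w
17. q, w
18. not q, w
Accessibility: uRv, uRw
Branch closes: q and not q both at w.
All branches of the tableau close; one closing branch shown above.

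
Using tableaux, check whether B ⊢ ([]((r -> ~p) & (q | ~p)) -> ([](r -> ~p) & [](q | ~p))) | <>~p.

Tableau for the negation ~(([]((r -> ~p) & (q | ~p)) -> ([](r -> ~p) & [](q | ~p))) | <>~p):
1. ~(([]((r -> ~p) & (q | ~p)) -> ([](r -> ~p) & [](q | ~p))) | <>~p), 0
2. ~([]((r -> ~p) & (q | ~p)) -> ([](r -> ~p) & [](q | ~p))), 0   [~|-rule on 1]
3. ~<>~p, 0   [~|-rule on 1]
4. []((r -> ~p) & (q | ~p)), 0   [~->-rule on 2]
5. ~([](r -> ~p) & [](q | ~p)), 0   [~->-rule on 2]
6. p, 0   [~<>-rule on 3 via 0R0]
7. (r -> ~p) & (q | ~p), 0   [[]-rule on 4 via 0R0]
8. r -> ~p, 0   [&-rule on 7]
9. q | ~p, 0   [&-rule on 7]
10. ~[](q | ~p), 0   [~&-rule on 5 (branches; this branch)]
11. ~r, 0   [->-rule on 8 (branches; this branch)]
12. q, 0   [|-rule on 9 (branches; this branch)]
13. ~(q | ~p), 1   [~[]-rule on 10: fresh world 1, 0R1]
14. ~q, 1   [~|-rule on 13]
15. p, 1   [~|-rule on 13]
16. (r -> ~p) & (q | ~p), 1   [[]-rule on 4 via 0R1]
17. r -> ~p, 1   [&-rule on 16]
18. q | ~p, 1   [&-rule on 16]
19. ~r, 1   [->-rule on 17 (branches; this branch)]
20. ~p, 1   [|-rule on 18 (branches; this branch)]
Accessibility: 0R0, 0R1, 1R0, 1R1
Branch closes: p and ~p both at 1.
All branches of the negation close; one closing branch shown above.

Yes, valid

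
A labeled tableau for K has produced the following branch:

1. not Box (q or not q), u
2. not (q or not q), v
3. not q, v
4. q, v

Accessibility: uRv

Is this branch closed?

Both q and not q appear at v.

Closed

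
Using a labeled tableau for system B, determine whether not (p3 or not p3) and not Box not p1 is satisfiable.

1. not (p3 or not p3) and not Box not p1, u
2. not (p3 or not p3), u
3. not Box not p1, u
4. not p3, u
5. p3, u
Accessibility: uRu
Branch closes: p3 and not p3 both at u.
All branches of the tableau close; one closing branch shown above.

Unsatisfiable (every branch closes)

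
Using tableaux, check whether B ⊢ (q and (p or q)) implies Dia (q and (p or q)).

Tableau for the negation not ((q and (p or q)) implies Dia (q and (p or q))):
1. not ((q and (p or q)) implies Dia (q and (p or q))), w0
2. q and (p or q), w0
3. not Dia (q and (p or q)), w0
4. q, w0
5. p or q, w0
6. not (q and (p or q)), w0
7. not (p or q), w0
8. not p, w0
9. not q, w0
Accessibility: w0Rw0
Branch closes: q and not q both at w0.
Every branch of the negation's tableau closes; the branch above is one of them.

Valid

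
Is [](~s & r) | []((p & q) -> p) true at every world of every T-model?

Tableau for the negation ~([](~s & r) | []((p & q) -> p)):
1. ~([](~s & r) | []((p & q) -> p)), u
2. ~[](~s & r), u   [~|-rule on 1]
3. ~[]((p & q) -> p), u   [~|-rule on 1]
4. ~(~s & r), v   [~[]-rule on 2: fresh world v, uRv]
5. ~r, v   [~&-rule on 4 (branches; this branch)]
6. ~((p & q) -> p), w   [~[]-rule on 3: fresh world w, uRw]
7. p & q, w   [~->-rule on 6]
8. ~p, w   [~->-rule on 6]
9. p, w   [&-rule on 7]
10. q, w   [&-rule on 7]
Accessibility: uRu, uRv, uRw, vRv, wRw
Branch closes: p and ~p both at w.
Every branch of the negation's tableau closes; the branch above is one of them.

Valid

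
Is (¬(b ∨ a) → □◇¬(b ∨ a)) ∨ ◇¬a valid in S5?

Tableau for the negation ¬((¬(b ∨ a) → □◇¬(b ∨ a)) ∨ ◇¬a):
1. ¬((¬(b ∨ a) → □◇¬(b ∨ a)) ∨ ◇¬a), u
2. ¬(¬(b ∨ a) → □◇¬(b ∨ a)), u
3. ¬◇¬a, u
4. ¬(b ∨ a), u
5. ¬□◇¬(b ∨ a), u
6. ¬b, u
7. ¬a, u
8. a, u
Accessibility: uRu
Branch closes: a and ¬a both at u.
Every branch of the negation's tableau closes; the branch above is one of them.

Yes, valid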